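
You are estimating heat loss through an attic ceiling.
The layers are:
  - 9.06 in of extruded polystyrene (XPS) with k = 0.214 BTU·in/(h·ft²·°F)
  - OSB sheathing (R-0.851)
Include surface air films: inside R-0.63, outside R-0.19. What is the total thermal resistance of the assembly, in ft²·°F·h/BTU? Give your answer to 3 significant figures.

44.0 ft²·°F·h/BTU

9.06/0.214 = 42.34
R_total = 0.63 + 42.34 + 0.851 + 0.19 = 44.01 ft²·°F·h/BTU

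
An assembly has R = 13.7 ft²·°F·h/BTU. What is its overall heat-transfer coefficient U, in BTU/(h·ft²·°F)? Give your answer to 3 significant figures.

U = 1/R = 1/13.7 = 0.07299

0.0730 BTU/(h·ft²·°F)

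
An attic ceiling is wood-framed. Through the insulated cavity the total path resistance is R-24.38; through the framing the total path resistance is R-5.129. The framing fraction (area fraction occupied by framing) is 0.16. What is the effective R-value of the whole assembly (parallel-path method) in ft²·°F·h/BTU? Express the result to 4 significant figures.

U_eff = 0.84/24.38 + 0.16/5.129 = 0.034454 + 0.031195 = 0.06565
R_eff = 1/U_eff = 15.232 ft²·°F·h/BTU

15.23 ft²·°F·h/BTU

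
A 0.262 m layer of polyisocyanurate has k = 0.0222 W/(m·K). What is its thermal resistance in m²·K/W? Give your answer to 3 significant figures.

R = L/k = 0.262/0.0222 = 11.8 m²·K/W

11.8 m²·K/W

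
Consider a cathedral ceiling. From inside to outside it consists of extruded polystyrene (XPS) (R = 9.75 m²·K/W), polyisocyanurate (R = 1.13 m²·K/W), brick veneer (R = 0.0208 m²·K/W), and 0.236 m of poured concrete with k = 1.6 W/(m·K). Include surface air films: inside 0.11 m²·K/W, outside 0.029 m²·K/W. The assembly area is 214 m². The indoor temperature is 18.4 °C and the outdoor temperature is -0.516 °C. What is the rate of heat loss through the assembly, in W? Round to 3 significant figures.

0.236/1.6 = 0.1475
R_total = 0.11 + 9.75 + 1.13 + 0.0208 + 0.1475 + 0.029 = 11.19 m²·K/W
Q = A·ΔT/R = 214 × (18.4 − (-0.516)) / 11.19 = 361.8 W

362 W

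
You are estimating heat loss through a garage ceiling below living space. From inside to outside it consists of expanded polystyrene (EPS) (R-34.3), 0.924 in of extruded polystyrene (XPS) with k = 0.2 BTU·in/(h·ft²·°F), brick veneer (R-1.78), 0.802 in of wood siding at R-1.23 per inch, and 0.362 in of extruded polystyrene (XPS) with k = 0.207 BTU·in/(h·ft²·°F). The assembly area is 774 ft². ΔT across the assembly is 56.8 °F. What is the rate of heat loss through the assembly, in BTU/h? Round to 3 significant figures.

1010 BTU/h

0.924/0.2 = 4.62
0.802 × 1.23 = 0.9865
0.362/0.207 = 1.749
R_total = 34.3 + 4.62 + 1.78 + 0.9865 + 1.749 = 43.44 ft²·°F·h/BTU
Q = A·ΔT/R = 774 × 56.8 / 43.44 = 1012 BTU/h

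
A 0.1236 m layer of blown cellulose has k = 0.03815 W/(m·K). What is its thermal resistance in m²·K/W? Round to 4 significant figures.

R = L/k = 0.1236/0.03815 = 3.2398 m²·K/W

3.240 m²·K/W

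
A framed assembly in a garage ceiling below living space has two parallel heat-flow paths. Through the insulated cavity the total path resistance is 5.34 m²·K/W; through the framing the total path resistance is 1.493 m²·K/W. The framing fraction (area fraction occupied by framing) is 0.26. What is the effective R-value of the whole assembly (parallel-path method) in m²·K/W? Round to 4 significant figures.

U_eff = 0.74/5.34 + 0.26/1.493 = 0.13858 + 0.17415 = 0.31272
R_eff = 1/U_eff = 3.1977 m²·K/W

3.198 m²·K/W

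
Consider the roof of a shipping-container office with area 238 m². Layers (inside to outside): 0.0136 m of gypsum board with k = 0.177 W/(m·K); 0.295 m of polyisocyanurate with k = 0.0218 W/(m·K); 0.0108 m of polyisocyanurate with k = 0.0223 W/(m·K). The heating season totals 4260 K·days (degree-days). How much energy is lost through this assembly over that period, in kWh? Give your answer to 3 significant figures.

1730 kWh

0.0136/0.177 = 0.07684
0.295/0.0218 = 13.53
0.0108/0.0223 = 0.4843
R_total = 0.07684 + 13.53 + 0.4843 = 14.09 m²·K/W
E = A × HDD × 24 / R / 1000 = 238 × 4260 × 24 / 14.09 / 1000 = 1727 kWh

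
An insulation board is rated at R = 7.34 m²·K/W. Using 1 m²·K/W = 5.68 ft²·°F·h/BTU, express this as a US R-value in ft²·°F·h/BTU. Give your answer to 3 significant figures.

R_US = 7.34 × 5.68 = 41.69

41.7 ft²·°F·h/BTU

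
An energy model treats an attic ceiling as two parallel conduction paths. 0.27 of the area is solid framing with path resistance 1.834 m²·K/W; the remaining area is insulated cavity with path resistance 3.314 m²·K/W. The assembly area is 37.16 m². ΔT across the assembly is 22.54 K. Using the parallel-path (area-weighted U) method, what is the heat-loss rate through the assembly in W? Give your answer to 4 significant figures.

U_eff = 0.73/3.314 + 0.27/1.834 = 0.22028 + 0.14722 = 0.3675
R_eff = 1/U_eff = 2.7211 m²·K/W
Q = 37.16 × 22.54 / 2.7211 = 307.81 W

307.8 W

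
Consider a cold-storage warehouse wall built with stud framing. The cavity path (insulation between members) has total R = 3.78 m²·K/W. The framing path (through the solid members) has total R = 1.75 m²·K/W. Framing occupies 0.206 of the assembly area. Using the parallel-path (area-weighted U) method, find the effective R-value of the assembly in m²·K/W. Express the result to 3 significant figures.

3.05 m²·K/W

U_eff = 0.794/3.78 + 0.206/1.75 = 0.2101 + 0.1177 = 0.3278
R_eff = 1/U_eff = 3.051 m²·K/W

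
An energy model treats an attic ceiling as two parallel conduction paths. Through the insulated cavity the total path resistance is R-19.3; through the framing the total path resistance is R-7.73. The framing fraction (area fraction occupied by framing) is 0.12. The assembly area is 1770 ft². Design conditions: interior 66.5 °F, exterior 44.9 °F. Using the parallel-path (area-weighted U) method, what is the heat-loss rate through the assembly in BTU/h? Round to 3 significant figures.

2340 BTU/h

U_eff = 0.88/19.3 + 0.12/7.73 = 0.0456 + 0.01552 = 0.06112
R_eff = 1/U_eff = 16.36 ft²·°F·h/BTU
Q = 1770 × (66.5 − 44.9) / 16.36 = 2337 BTU/h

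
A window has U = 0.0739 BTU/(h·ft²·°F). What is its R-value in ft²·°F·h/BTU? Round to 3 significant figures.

13.5 ft²·°F·h/BTU

R = 1/U = 1/0.0739 = 13.53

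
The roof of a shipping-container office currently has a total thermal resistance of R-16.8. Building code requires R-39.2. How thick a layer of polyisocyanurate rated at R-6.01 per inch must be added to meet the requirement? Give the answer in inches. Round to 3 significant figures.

3.73 in

ΔR = 39.2 − 16.8 = 22.4 ft²·°F·h/BTU
L = ΔR / (R/in) = 22.4/6.01 = 3.727 in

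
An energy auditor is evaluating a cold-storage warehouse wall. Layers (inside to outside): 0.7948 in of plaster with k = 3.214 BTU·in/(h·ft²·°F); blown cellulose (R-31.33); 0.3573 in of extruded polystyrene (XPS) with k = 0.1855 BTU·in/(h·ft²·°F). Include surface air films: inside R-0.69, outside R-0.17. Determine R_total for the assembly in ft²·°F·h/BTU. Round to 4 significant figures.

0.7948/3.214 = 0.24729
0.3573/0.1855 = 1.9261
R_total = 0.69 + 0.24729 + 31.33 + 1.9261 + 0.17 = 34.363 ft²·°F·h/BTU

34.36 ft²·°F·h/BTU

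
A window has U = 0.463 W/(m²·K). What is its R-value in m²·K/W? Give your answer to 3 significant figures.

R = 1/U = 1/0.463 = 2.16

2.16 m²·K/W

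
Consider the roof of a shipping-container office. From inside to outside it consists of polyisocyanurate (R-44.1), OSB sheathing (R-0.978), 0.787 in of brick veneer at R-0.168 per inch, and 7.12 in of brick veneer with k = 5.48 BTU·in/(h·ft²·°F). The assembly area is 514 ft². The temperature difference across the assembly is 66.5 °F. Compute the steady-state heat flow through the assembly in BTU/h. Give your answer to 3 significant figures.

0.787 × 0.168 = 0.1322
7.12/5.48 = 1.299
R_total = 44.1 + 0.978 + 0.1322 + 1.299 = 46.51 ft²·°F·h/BTU
Q = A·ΔT/R = 514 × 66.5 / 46.51 = 734.9 BTU/h

735 BTU/h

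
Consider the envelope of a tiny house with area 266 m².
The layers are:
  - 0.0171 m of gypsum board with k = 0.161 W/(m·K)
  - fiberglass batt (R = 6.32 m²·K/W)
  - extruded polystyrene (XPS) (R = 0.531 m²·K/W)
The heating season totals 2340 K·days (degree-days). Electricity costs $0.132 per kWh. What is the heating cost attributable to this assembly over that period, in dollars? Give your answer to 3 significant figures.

0.0171/0.161 = 0.1062
R_total = 0.1062 + 6.32 + 0.531 = 6.957 m²·K/W
E = A × HDD × 24 / R / 1000 = 266 × 2340 × 24 / 6.957 / 1000 = 2147 kWh
Cost = 2147 × 0.132 = $283.4

283 dollars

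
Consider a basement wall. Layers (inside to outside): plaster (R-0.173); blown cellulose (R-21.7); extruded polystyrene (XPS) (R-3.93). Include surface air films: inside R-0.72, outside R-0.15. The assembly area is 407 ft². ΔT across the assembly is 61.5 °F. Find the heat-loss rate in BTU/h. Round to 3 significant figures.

R_total = 0.72 + 0.173 + 21.7 + 3.93 + 0.15 = 26.67 ft²·°F·h/BTU
Q = A·ΔT/R = 407 × 61.5 / 26.67 = 938.4 BTU/h

938 BTU/h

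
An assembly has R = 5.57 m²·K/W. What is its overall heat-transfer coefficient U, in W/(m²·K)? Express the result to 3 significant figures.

U = 1/R = 1/5.57 = 0.1795

0.180 W/(m²·K)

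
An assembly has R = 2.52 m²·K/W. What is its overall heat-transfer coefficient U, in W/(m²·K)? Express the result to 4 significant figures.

U = 1/R = 1/2.52 = 0.39683

0.3968 W/(m²·K)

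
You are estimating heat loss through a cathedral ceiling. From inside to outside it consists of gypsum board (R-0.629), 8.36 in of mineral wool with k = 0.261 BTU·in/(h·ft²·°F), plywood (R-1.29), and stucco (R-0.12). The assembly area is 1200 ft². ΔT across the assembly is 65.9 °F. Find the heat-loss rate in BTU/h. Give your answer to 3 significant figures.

8.36/0.261 = 32.03
R_total = 0.629 + 32.03 + 1.29 + 0.12 = 34.07 ft²·°F·h/BTU
Q = A·ΔT/R = 1200 × 65.9 / 34.07 = 2321 BTU/h

2320 BTU/h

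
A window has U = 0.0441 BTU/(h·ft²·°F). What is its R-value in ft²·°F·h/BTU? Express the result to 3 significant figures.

R = 1/U = 1/0.0441 = 22.68

22.7 ft²·°F·h/BTU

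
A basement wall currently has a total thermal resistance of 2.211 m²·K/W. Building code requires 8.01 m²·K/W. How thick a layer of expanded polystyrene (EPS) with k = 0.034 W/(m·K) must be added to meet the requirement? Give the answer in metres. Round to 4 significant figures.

0.1972 m

ΔR = 8.01 − 2.211 = 5.799 m²·K/W
L = ΔR × k = 5.799 × 0.034 = 0.19717 m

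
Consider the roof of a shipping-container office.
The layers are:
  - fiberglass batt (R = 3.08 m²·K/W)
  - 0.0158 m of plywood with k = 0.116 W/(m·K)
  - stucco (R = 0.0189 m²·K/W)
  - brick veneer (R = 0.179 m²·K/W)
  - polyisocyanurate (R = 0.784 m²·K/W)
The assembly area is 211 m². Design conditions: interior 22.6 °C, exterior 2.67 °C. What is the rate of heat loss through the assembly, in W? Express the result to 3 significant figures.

0.0158/0.116 = 0.1362
R_total = 3.08 + 0.1362 + 0.0189 + 0.179 + 0.784 = 4.198 m²·K/W
Q = A·ΔT/R = 211 × (22.6 − 2.67) / 4.198 = 1002 W

1000 W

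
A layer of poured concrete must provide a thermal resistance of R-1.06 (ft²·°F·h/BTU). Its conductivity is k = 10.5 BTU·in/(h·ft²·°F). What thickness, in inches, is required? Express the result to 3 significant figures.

11.1 in

L = R × k = 1.06 × 10.5 = 11.13 in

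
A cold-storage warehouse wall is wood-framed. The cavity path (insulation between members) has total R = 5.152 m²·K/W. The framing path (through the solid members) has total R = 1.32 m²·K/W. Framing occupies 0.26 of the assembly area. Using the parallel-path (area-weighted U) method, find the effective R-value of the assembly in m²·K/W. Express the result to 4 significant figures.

U_eff = 0.74/5.152 + 0.26/1.32 = 0.14363 + 0.19697 = 0.3406
R_eff = 1/U_eff = 2.936 m²·K/W

2.936 m²·K/W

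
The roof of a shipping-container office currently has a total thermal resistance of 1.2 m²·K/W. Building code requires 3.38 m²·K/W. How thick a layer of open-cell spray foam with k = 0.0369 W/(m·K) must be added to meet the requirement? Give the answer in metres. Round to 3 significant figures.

0.0804 m

ΔR = 3.38 − 1.2 = 2.18 m²·K/W
L = ΔR × k = 2.18 × 0.0369 = 0.08044 m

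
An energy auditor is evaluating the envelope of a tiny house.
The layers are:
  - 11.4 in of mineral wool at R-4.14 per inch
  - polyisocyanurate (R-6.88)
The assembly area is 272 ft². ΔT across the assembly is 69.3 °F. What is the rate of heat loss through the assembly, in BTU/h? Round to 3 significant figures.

11.4 × 4.14 = 47.2
R_total = 47.2 + 6.88 = 54.08 ft²·°F·h/BTU
Q = A·ΔT/R = 272 × 69.3 / 54.08 = 348.6 BTU/h

349 BTU/h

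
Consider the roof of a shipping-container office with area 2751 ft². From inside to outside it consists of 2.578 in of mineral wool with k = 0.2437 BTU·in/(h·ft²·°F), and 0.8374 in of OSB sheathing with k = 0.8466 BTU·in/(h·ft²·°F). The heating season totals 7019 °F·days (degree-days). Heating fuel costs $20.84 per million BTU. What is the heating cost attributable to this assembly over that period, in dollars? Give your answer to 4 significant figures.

2.578/0.2437 = 10.579
0.8374/0.8466 = 0.98913
R_total = 10.579 + 0.98913 = 11.568 ft²·°F·h/BTU
E = A × HDD × 24 / R = 2751 × 7019 × 24 / 11.568 = 40062000 BTU
Cost = 40062000/10⁶ × 20.84 = $834.89

834.9 dollars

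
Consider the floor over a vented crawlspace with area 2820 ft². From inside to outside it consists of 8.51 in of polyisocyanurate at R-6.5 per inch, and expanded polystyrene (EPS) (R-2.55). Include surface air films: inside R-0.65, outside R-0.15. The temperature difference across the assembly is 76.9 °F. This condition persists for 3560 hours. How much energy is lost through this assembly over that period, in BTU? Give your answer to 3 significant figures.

8.51 × 6.5 = 55.31
R_total = 0.65 + 55.31 + 2.55 + 0.15 = 58.66 ft²·°F·h/BTU
Q = 2820 × 76.9 / 58.66 = 3697 BTU/h
E = 3697 × 3560 = 13160000 BTU

13200000 BTU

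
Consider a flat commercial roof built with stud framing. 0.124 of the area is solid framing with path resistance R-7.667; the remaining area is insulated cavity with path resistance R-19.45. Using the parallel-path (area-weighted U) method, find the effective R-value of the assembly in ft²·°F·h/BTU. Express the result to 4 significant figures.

16.34 ft²·°F·h/BTU

U_eff = 0.876/19.45 + 0.124/7.667 = 0.045039 + 0.016173 = 0.061212
R_eff = 1/U_eff = 16.337 ft²·°F·h/BTU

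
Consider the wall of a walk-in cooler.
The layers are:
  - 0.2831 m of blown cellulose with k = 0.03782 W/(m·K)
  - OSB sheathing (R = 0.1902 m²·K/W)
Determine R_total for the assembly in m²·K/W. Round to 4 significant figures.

7.676 m²·K/W

0.2831/0.03782 = 7.4855
R_total = 7.4855 + 0.1902 = 7.6757 m²·K/W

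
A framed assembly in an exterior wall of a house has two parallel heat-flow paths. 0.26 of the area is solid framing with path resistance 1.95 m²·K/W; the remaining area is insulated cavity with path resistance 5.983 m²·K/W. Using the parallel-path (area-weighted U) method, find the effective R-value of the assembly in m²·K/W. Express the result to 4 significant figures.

U_eff = 0.74/5.983 + 0.26/1.95 = 0.12368 + 0.13333 = 0.25702
R_eff = 1/U_eff = 3.8908 m²·K/W

3.891 m²·K/W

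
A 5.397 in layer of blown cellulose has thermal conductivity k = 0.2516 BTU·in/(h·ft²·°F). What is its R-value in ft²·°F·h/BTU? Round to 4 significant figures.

21.45 ft²·°F·h/BTU

R = L/k = 5.397/0.2516 = 21.451 ft²·°F·h/BTU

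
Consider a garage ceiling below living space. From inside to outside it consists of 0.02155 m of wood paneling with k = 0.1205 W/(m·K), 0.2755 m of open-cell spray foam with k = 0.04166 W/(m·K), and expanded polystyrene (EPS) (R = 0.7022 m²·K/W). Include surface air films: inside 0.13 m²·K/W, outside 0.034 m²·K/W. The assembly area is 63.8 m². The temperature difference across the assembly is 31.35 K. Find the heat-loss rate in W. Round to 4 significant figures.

261.2 W

0.02155/0.1205 = 0.17884
0.2755/0.04166 = 6.6131
R_total = 0.13 + 0.17884 + 6.6131 + 0.7022 + 0.034 = 7.6581 m²·K/W
Q = A·ΔT/R = 63.8 × 31.35 / 7.6581 = 261.18 W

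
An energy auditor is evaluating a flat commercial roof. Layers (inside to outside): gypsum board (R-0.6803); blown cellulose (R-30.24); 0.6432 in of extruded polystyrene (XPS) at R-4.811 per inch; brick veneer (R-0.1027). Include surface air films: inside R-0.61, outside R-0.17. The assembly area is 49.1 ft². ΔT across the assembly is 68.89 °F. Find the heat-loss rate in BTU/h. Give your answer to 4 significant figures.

0.6432 × 4.811 = 3.0944
R_total = 0.61 + 0.6803 + 30.24 + 3.0944 + 0.1027 + 0.17 = 34.897 ft²·°F·h/BTU
Q = A·ΔT/R = 49.1 × 68.89 / 34.897 = 96.927 BTU/h

96.93 BTU/h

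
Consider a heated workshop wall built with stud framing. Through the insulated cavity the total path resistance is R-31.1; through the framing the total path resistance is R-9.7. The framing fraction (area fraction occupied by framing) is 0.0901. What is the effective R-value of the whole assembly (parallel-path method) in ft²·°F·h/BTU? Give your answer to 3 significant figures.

U_eff = 0.9099/31.1 + 0.0901/9.7 = 0.02926 + 0.009289 = 0.03855
R_eff = 1/U_eff = 25.94 ft²·°F·h/BTU

25.9 ft²·°F·h/BTU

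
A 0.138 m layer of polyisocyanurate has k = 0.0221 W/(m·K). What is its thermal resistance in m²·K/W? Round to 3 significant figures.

R = L/k = 0.138/0.0221 = 6.244 m²·K/W

6.24 m²·K/W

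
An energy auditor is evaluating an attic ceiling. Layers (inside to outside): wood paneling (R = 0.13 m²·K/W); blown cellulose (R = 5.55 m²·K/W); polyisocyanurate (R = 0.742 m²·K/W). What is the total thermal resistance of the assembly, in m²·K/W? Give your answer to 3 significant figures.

R_total = 0.13 + 5.55 + 0.742 = 6.422 m²·K/W

6.42 m²·K/W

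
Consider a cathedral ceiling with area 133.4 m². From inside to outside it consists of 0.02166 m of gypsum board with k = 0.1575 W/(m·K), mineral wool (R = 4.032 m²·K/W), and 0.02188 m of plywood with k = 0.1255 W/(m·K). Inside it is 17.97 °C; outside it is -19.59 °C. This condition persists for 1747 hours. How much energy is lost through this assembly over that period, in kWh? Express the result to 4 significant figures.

2015 kWh

0.02166/0.1575 = 0.13752
0.02188/0.1255 = 0.17434
R_total = 0.13752 + 4.032 + 0.17434 = 4.3439 m²·K/W
Q = 133.4 × (17.97 − (-19.59)) / 4.3439 = 1153.5 W
E = 1153.5 W × 1747 h / 1000 = 2015.1 kWh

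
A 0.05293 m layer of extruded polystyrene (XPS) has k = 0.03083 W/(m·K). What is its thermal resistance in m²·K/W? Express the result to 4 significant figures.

R = L/k = 0.05293/0.03083 = 1.7168 m²·K/W

1.717 m²·K/W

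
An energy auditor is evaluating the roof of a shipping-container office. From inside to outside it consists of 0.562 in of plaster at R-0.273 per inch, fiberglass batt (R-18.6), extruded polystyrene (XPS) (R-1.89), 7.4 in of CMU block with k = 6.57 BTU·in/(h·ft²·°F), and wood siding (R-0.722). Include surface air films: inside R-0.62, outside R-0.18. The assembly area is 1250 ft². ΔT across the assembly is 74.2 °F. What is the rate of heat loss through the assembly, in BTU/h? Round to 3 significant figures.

0.562 × 0.273 = 0.1534
7.4/6.57 = 1.126
R_total = 0.62 + 0.1534 + 18.6 + 1.89 + 1.126 + 0.722 + 0.18 = 23.29 ft²·°F·h/BTU
Q = A·ΔT/R = 1250 × 74.2 / 23.29 = 3982 BTU/h

3980 BTU/h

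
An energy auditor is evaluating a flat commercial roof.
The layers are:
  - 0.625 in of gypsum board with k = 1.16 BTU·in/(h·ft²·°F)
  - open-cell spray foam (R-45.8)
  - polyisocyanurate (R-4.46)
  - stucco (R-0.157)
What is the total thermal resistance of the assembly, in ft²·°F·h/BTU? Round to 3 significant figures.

51.0 ft²·°F·h/BTU

0.625/1.16 = 0.5388
R_total = 0.5388 + 45.8 + 4.46 + 0.157 = 50.96 ft²·°F·h/BTU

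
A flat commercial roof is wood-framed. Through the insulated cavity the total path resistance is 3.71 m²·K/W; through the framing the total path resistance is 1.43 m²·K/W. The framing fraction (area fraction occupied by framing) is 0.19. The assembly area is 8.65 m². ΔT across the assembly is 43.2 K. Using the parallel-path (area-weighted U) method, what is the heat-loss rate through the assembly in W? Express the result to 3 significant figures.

U_eff = 0.81/3.71 + 0.19/1.43 = 0.2183 + 0.1329 = 0.3512
R_eff = 1/U_eff = 2.847 m²·K/W
Q = 8.65 × 43.2 / 2.847 = 131.2 W

131 W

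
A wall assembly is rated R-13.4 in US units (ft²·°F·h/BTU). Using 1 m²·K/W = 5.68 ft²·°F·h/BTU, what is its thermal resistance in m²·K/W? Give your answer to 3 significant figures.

2.36 m²·K/W

R_SI = 13.4/5.68 = 2.359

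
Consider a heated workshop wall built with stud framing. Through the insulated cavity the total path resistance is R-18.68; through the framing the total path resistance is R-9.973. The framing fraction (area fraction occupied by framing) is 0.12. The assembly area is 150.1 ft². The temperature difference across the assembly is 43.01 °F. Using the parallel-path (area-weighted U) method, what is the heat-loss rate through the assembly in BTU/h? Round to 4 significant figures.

U_eff = 0.88/18.68 + 0.12/9.973 = 0.047109 + 0.012032 = 0.059142
R_eff = 1/U_eff = 16.909 ft²·°F·h/BTU
Q = 150.1 × 43.01 / 16.909 = 381.81 BTU/h

381.8 BTU/h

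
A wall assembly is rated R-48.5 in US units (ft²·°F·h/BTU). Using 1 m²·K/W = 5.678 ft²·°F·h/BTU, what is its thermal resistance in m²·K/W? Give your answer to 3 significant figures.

8.54 m²·K/W

R_SI = 48.5/5.678 = 8.542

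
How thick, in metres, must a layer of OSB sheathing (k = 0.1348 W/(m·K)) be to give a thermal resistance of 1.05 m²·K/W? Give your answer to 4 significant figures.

L = R·k = 1.05 × 0.1348 = 0.14154 m

0.1415 m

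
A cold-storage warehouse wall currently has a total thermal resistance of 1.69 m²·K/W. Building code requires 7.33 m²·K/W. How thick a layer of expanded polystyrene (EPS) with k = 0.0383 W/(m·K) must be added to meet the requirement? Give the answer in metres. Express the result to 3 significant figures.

0.216 m

ΔR = 7.33 − 1.69 = 5.64 m²·K/W
L = ΔR × k = 5.64 × 0.0383 = 0.216 m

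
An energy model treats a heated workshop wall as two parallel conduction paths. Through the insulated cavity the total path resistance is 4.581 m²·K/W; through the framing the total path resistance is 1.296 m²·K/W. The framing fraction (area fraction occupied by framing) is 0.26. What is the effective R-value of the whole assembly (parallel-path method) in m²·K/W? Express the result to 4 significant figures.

2.761 m²·K/W

U_eff = 0.74/4.581 + 0.26/1.296 = 0.16154 + 0.20062 = 0.36215
R_eff = 1/U_eff = 2.7613 m²·K/W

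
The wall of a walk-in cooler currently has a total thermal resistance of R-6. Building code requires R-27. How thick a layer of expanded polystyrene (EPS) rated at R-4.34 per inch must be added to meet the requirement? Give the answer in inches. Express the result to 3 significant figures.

4.84 in

ΔR = 27 − 6 = 21 ft²·°F·h/BTU
L = ΔR / (R/in) = 21/4.34 = 4.839 in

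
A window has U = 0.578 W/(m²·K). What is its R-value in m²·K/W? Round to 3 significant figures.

1.73 m²·K/W

R = 1/U = 1/0.578 = 1.73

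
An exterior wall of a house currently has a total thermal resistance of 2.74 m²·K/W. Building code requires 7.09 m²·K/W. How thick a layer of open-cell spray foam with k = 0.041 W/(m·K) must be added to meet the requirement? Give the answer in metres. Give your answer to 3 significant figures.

ΔR = 7.09 − 2.74 = 4.35 m²·K/W
L = ΔR × k = 4.35 × 0.041 = 0.1783 m

0.178 m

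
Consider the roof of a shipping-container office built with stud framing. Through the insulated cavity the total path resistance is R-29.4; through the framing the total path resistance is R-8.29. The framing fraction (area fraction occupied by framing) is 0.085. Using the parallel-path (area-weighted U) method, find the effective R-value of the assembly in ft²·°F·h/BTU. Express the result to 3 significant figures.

U_eff = 0.915/29.4 + 0.085/8.29 = 0.03112 + 0.01025 = 0.04138
R_eff = 1/U_eff = 24.17 ft²·°F·h/BTU

24.2 ft²·°F·h/BTU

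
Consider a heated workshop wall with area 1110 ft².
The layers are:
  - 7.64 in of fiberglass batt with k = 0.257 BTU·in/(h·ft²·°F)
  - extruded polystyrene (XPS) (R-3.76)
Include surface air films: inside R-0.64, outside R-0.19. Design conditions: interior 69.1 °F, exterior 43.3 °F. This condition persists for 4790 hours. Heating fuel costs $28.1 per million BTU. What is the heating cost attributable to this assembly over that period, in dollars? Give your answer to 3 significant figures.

7.64/0.257 = 29.73
R_total = 0.64 + 29.73 + 3.76 + 0.19 = 34.32 ft²·°F·h/BTU
Q = 1110 × (69.1 − 43.3) / 34.32 = 834.5 BTU/h
E = 834.5 × 4790 = 3997000 BTU
Cost = 3997000/10⁶ × 28.1 = $112.3

112 dollars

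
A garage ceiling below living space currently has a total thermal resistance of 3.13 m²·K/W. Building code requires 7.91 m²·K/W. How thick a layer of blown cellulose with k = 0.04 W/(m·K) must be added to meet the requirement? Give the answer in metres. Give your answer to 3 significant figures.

0.191 m

ΔR = 7.91 − 3.13 = 4.78 m²·K/W
L = ΔR × k = 4.78 × 0.04 = 0.1912 m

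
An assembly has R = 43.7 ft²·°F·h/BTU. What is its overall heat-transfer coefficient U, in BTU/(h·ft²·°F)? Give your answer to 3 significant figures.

U = 1/R = 1/43.7 = 0.02288

0.0229 BTU/(h·ft²·°F)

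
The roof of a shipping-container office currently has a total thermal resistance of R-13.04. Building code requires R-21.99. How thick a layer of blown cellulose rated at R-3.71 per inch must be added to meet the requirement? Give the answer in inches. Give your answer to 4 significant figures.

2.412 in

ΔR = 21.99 − 13.04 = 8.95 ft²·°F·h/BTU
L = ΔR / (R/in) = 8.95/3.71 = 2.4124 in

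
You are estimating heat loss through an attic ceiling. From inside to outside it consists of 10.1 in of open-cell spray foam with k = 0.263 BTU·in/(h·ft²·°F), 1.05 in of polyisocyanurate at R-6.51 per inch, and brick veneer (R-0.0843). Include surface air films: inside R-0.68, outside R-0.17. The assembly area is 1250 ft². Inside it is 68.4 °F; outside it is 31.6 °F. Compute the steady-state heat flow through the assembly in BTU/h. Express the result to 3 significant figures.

996 BTU/h

10.1/0.263 = 38.4
1.05 × 6.51 = 6.835
R_total = 0.68 + 38.4 + 6.835 + 0.0843 + 0.17 = 46.17 ft²·°F·h/BTU
Q = A·ΔT/R = 1250 × (68.4 − 31.6) / 46.17 = 996.3 BTU/h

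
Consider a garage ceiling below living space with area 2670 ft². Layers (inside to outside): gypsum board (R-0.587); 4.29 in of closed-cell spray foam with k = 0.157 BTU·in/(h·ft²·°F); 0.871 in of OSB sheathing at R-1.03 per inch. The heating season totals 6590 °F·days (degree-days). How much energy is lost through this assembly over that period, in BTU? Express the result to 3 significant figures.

4.29/0.157 = 27.32
0.871 × 1.03 = 0.8971
R_total = 0.587 + 27.32 + 0.8971 = 28.81 ft²·°F·h/BTU
E = A × HDD × 24 / R = 2670 × 6590 × 24 / 28.81 = 14660000 BTU

14700000 BTU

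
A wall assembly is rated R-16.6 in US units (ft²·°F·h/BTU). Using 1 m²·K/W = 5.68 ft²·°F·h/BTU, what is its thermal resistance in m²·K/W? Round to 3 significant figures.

2.92 m²·K/W

R_SI = 16.6/5.68 = 2.923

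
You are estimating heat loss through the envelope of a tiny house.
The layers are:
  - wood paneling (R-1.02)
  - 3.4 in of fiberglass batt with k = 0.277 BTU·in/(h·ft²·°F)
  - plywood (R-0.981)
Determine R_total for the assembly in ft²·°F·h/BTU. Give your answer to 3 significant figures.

14.3 ft²·°F·h/BTU

3.4/0.277 = 12.27
R_total = 1.02 + 12.27 + 0.981 = 14.28 ft²·°F·h/BTU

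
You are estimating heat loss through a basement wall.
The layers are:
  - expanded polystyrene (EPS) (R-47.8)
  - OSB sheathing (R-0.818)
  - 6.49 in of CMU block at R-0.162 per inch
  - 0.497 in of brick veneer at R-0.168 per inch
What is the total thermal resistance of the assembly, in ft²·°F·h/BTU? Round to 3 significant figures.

6.49 × 0.162 = 1.051
0.497 × 0.168 = 0.0835
R_total = 47.8 + 0.818 + 1.051 + 0.0835 = 49.75 ft²·°F·h/BTU

49.8 ft²·°F·h/BTU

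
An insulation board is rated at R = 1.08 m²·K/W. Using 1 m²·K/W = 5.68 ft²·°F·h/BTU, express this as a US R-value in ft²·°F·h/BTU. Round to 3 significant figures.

6.13 ft²·°F·h/BTU

R_US = 1.08 × 5.68 = 6.134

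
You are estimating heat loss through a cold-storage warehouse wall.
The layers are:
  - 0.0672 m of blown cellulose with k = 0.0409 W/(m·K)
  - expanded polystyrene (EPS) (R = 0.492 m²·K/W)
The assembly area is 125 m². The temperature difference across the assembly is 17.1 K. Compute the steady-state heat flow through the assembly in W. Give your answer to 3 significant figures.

1000 W

0.0672/0.0409 = 1.643
R_total = 1.643 + 0.492 = 2.135 m²·K/W
Q = A·ΔT/R = 125 × 17.1 / 2.135 = 1001 W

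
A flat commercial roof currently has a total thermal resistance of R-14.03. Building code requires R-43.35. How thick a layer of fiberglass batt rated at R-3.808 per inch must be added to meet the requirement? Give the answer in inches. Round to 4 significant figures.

7.700 in

ΔR = 43.35 − 14.03 = 29.32 ft²·°F·h/BTU
L = ΔR / (R/in) = 29.32/3.808 = 7.6996 in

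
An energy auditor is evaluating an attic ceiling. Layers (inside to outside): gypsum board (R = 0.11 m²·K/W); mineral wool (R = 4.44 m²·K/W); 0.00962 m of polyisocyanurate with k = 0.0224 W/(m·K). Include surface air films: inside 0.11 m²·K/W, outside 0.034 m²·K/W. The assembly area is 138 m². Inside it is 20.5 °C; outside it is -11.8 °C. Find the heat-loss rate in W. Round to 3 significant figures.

0.00962/0.0224 = 0.4295
R_total = 0.11 + 0.11 + 4.44 + 0.4295 + 0.034 = 5.123 m²·K/W
Q = A·ΔT/R = 138 × (20.5 − (-11.8)) / 5.123 = 870 W

870 W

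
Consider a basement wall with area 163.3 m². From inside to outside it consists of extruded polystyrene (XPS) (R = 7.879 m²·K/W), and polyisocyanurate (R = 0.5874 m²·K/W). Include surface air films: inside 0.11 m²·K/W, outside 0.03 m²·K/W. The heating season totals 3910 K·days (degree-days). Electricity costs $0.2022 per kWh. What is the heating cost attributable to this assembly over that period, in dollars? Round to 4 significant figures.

R_total = 0.11 + 7.879 + 0.5874 + 0.03 = 8.6064 m²·K/W
E = A × HDD × 24 / R / 1000 = 163.3 × 3910 × 24 / 8.6064 / 1000 = 1780.5 kWh
Cost = 1780.5 × 0.2022 = $360.03

360.0 dollars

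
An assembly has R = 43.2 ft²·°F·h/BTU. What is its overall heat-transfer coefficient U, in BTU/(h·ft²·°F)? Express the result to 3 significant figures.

0.0231 BTU/(h·ft²·°F)

U = 1/R = 1/43.2 = 0.02315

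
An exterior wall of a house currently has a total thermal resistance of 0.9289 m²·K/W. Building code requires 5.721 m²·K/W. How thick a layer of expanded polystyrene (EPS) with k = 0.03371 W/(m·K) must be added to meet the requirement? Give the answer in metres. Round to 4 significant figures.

0.1615 m

ΔR = 5.721 − 0.9289 = 4.7921 m²·K/W
L = ΔR × k = 4.7921 × 0.03371 = 0.16154 m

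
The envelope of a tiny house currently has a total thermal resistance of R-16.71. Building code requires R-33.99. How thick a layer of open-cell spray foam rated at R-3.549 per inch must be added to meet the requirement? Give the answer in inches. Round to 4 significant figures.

ΔR = 33.99 − 16.71 = 17.28 ft²·°F·h/BTU
L = ΔR / (R/in) = 17.28/3.549 = 4.869 in

4.869 in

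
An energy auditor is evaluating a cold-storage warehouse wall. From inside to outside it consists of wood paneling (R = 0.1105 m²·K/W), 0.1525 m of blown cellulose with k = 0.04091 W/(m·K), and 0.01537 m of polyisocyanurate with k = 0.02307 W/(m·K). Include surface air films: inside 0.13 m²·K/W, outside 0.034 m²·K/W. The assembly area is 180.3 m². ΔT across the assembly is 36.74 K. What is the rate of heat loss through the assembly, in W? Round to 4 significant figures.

1419 W

0.1525/0.04091 = 3.7277
0.01537/0.02307 = 0.66623
R_total = 0.13 + 0.1105 + 3.7277 + 0.66623 + 0.034 = 4.6684 m²·K/W
Q = A·ΔT/R = 180.3 × 36.74 / 4.6684 = 1418.9 W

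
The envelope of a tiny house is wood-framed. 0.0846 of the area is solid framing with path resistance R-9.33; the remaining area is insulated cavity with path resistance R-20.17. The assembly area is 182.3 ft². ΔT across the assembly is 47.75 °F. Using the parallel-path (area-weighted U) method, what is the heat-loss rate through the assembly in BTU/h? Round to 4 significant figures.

474.0 BTU/h

U_eff = 0.9154/20.17 + 0.0846/9.33 = 0.045384 + 0.0090675 = 0.054452
R_eff = 1/U_eff = 18.365 ft²·°F·h/BTU
Q = 182.3 × 47.75 / 18.365 = 473.99 BTU/h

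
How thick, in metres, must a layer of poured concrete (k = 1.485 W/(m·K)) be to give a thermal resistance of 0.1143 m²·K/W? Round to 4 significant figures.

L = R·k = 0.1143 × 1.485 = 0.16974 m

0.1697 m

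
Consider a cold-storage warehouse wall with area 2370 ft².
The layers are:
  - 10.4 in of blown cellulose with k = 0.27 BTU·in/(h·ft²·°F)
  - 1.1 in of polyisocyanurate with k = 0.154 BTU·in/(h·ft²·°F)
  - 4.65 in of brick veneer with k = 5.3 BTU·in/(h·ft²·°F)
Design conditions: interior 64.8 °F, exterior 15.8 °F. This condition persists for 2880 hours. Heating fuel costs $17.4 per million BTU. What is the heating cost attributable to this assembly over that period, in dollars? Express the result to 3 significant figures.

125 dollars

10.4/0.27 = 38.52
1.1/0.154 = 7.143
4.65/5.3 = 0.8774
R_total = 38.52 + 7.143 + 0.8774 = 46.54 ft²·°F·h/BTU
Q = 2370 × (64.8 − 15.8) / 46.54 = 2495 BTU/h
E = 2495 × 2880 = 7187000 BTU
Cost = 7187000/10⁶ × 17.4 = $125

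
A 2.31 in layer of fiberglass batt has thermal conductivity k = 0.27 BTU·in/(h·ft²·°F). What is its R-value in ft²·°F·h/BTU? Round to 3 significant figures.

R = L/k = 2.31/0.27 = 8.556 ft²·°F·h/BTU

8.56 ft²·°F·h/BTU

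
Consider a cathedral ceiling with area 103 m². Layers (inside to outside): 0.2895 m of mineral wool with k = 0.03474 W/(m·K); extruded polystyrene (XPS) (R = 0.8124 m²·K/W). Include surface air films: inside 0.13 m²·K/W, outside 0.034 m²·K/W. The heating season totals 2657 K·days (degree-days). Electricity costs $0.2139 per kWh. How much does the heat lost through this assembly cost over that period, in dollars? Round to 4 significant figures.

0.2895/0.03474 = 8.3333
R_total = 0.13 + 8.3333 + 0.8124 + 0.034 = 9.3097 m²·K/W
E = A × HDD × 24 / R / 1000 = 103 × 2657 × 24 / 9.3097 / 1000 = 705.51 kWh
Cost = 705.51 × 0.2139 = $150.91

150.9 dollars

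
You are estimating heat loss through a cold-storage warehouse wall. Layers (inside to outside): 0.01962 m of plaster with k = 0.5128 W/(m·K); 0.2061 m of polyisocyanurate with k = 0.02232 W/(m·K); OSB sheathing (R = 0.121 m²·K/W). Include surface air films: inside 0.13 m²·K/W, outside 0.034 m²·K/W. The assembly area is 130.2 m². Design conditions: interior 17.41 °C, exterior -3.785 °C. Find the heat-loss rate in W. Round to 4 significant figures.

288.7 W

0.01962/0.5128 = 0.038261
0.2061/0.02232 = 9.2339
R_total = 0.13 + 0.038261 + 9.2339 + 0.121 + 0.034 = 9.5571 m²·K/W
Q = A·ΔT/R = 130.2 × (17.41 − (-3.785)) / 9.5571 = 288.75 W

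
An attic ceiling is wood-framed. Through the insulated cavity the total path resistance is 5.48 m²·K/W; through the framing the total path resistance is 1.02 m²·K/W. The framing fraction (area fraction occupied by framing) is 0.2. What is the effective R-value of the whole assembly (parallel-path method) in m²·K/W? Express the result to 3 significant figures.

2.92 m²·K/W

U_eff = 0.8/5.48 + 0.2/1.02 = 0.146 + 0.1961 = 0.3421
R_eff = 1/U_eff = 2.923 m²·K/W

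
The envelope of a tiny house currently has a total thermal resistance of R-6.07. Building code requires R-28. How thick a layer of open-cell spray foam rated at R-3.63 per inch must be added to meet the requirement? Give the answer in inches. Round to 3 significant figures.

6.04 in

ΔR = 28 − 6.07 = 21.93 ft²·°F·h/BTU
L = ΔR / (R/in) = 21.93/3.63 = 6.041 in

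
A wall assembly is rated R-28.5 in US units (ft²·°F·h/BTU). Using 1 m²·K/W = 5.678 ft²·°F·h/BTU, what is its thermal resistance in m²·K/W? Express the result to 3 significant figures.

5.02 m²·K/W

R_SI = 28.5/5.678 = 5.019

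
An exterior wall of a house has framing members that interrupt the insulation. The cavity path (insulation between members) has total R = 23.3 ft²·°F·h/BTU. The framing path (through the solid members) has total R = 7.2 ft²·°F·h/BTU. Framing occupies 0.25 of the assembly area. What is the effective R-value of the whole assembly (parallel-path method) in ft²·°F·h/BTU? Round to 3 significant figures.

14.9 ft²·°F·h/BTU

U_eff = 0.75/23.3 + 0.25/7.2 = 0.03219 + 0.03472 = 0.06691
R_eff = 1/U_eff = 14.95 ft²·°F·h/BTU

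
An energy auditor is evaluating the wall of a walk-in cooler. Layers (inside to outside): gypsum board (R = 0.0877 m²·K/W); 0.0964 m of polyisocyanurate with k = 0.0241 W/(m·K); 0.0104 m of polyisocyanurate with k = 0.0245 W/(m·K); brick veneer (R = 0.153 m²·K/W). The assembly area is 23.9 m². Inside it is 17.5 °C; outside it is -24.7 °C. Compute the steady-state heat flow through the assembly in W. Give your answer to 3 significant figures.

0.0964/0.0241 = 4
0.0104/0.0245 = 0.4245
R_total = 0.0877 + 4 + 0.4245 + 0.153 = 4.665 m²·K/W
Q = A·ΔT/R = 23.9 × (17.5 − (-24.7)) / 4.665 = 216.2 W

216 W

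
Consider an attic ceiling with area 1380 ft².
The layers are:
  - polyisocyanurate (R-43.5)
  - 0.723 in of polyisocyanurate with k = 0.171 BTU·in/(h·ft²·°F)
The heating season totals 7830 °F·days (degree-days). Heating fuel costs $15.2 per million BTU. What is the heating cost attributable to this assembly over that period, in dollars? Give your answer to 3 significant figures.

0.723/0.171 = 4.228
R_total = 43.5 + 4.228 = 47.73 ft²·°F·h/BTU
E = A × HDD × 24 / R = 1380 × 7830 × 24 / 47.73 = 5433000 BTU
Cost = 5433000/10⁶ × 15.2 = $82.59

82.6 dollars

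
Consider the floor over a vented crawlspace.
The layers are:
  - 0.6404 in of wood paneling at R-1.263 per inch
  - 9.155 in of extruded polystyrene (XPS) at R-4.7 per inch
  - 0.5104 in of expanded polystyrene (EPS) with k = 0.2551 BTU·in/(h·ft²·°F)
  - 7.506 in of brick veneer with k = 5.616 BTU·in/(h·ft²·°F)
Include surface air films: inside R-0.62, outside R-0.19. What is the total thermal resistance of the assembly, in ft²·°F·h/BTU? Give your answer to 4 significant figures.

0.6404 × 1.263 = 0.80883
9.155 × 4.7 = 43.029
0.5104/0.2551 = 2.0008
7.506/5.616 = 1.3365
R_total = 0.62 + 0.80883 + 43.029 + 2.0008 + 1.3365 + 0.19 = 47.985 ft²·°F·h/BTU

47.98 ft²·°F·h/BTU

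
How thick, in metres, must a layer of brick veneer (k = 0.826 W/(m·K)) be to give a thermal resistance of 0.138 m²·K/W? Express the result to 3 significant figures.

0.114 m

L = R·k = 0.138 × 0.826 = 0.114 m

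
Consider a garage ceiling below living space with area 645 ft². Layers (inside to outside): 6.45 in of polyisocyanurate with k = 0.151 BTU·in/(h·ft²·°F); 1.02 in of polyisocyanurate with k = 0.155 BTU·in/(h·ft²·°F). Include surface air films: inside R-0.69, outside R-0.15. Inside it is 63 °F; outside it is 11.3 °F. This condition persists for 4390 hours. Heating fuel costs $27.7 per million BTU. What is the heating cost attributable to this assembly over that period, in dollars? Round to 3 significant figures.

80.9 dollars

6.45/0.151 = 42.72
1.02/0.155 = 6.581
R_total = 0.69 + 42.72 + 6.581 + 0.15 = 50.14 ft²·°F·h/BTU
Q = 645 × (63 − 11.3) / 50.14 = 665.1 BTU/h
E = 665.1 × 4390 = 2920000 BTU
Cost = 2920000/10⁶ × 27.7 = $80.88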